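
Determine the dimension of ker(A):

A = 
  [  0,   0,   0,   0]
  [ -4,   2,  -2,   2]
nullity(A) = 3

Row reduce:
Swap R1 ↔ R2
REF = 
  [ -4,   2,  -2,   2]
  [  0,   0,   0,   0]
Pivot columns: 1 → 1 pivot.
rank(A) = 1, so nullity(A) = 4 - 1 = 3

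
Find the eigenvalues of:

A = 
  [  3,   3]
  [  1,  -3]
λ = 2√3, -2√3  (≈ 3.464, -3.464)

tr(A) = 0, det(A) = -12
Characteristic polynomial: λ² - tr(A)λ + det(A) = λ² - 12
λ² - 12 = 0  ⇒  λ = (0 ± √((0)² - 4·(-12)))/2 = (0 ± √(48))/2
  = 2√3,  -2√3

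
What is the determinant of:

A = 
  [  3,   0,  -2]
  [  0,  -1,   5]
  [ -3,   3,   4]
Cofactor expansion along row 1:
det(A) = (3)·((-1)(4) - (5)(3)) - (0)·((0)(4) - (5)(-3)) + (-2)·((0)(3) - (-1)(-3))
  = (3)(-19) - (0)(15) + (-2)(-3)
  = -51

det(A) = -51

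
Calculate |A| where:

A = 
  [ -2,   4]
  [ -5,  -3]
26

For a 2×2 matrix, det = ad - bc = (-2)(-3) - (4)(-5) = 26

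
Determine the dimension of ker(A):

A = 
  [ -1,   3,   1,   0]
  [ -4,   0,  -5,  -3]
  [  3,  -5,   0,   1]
nullity(A) = 2

Row reduce:
R2 → R2 - (4)·R1
R3 → R3 + (3)·R1
R3 → R3 + (1/3)·R2
REF = 
  [ -1,   3,   1,   0]
  [  0, -12,  -9,  -3]
  [  0,   0,   0,   0]
Pivot columns: 1, 2 → 2 pivots.
rank(A) = 2, so nullity(A) = 4 - 2 = 2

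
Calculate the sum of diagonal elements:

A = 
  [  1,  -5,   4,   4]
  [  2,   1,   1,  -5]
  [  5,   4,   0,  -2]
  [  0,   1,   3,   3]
5

tr(A) = 1 + 1 + 0 + 3 = 5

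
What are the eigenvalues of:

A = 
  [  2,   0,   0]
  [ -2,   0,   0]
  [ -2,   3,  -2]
λ = 0, 2, -2

Characteristic polynomial: det(λI - A) = λ³ - 4λ
The constant term is 0, so λ = 0 is a root: p(λ) = λ(λ² - 4)
λ² - 4 = (λ + 2)(λ - 2)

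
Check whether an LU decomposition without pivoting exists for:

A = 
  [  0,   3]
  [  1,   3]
No.
A[1,1] = 0 but A[2,1] = 1 ≠ 0. Any LU with L unit lower triangular has (LU)[1,1] = U[1,1] and (LU)[2,1] = L[2,1]·U[1,1]; matching A forces U[1,1] = 0, which then forces (LU)[2,1] = 0 ≠ 1. A row swap (pivoting) is required.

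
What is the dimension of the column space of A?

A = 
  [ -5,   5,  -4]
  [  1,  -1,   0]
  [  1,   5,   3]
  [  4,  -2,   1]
Row reduce:
R2 → R2 + (1/5)·R1
R3 → R3 + (1/5)·R1
R4 → R4 + (4/5)·R1
Swap R2 ↔ R3
R4 → R4 - (1/3)·R2
R4 → R4 - (11/3)·R3
REF = 
  [  -5,    5,   -4]
  [   0,    6, 11/5]
  [   0,    0, -4/5]
  [   0,    0,    0]
Pivot columns: 1, 2, 3 → 3 pivots.
dim(Col(A)) = number of pivot columns = 3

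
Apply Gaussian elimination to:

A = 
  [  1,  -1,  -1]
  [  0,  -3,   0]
Row operations:
No row operations needed (already in echelon form).

Resulting echelon form:
REF = 
  [  1,  -1,  -1]
  [  0,  -3,   0]

Rank = 2 (number of non-zero pivot rows).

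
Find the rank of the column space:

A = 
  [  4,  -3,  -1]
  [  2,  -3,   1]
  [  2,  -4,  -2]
Row reduce:
R2 → R2 - (1/2)·R1
R3 → R3 - (1/2)·R1
R3 → R3 - (5/3)·R2
REF = 
  [   4,   -3,   -1]
  [   0, -3/2,  3/2]
  [   0,    0,   -4]
Pivot columns: 1, 2, 3 → 3 pivots.
dim(Col(A)) = number of pivot columns = 3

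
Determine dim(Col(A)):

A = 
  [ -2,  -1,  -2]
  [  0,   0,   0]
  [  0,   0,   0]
Row reduce:
(no row operations needed)
REF = 
  [ -2,  -1,  -2]
  [  0,   0,   0]
  [  0,   0,   0]
Pivot columns: 1 → 1 pivot.
dim(Col(A)) = number of pivot columns = 1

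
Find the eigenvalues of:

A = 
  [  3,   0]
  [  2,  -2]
tr(A) = 1, det(A) = -6
Characteristic polynomial: λ² - tr(A)λ + det(A) = λ² - λ - 6
λ² - λ - 6 = (λ + 2)(λ - 3)

λ = 3, -2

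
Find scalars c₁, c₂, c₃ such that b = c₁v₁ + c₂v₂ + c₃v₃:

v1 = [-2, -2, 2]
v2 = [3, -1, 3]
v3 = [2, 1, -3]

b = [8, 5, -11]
c1 = -1, c2 = 0, c3 = 3

b = -1·v1 + 0·v2 + 3·v3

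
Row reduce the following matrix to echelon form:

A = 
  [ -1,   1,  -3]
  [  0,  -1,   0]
Row operations:
No row operations needed (already in echelon form).

Resulting echelon form:
REF = 
  [ -1,   1,  -3]
  [  0,  -1,   0]

Rank = 2 (number of non-zero pivot rows).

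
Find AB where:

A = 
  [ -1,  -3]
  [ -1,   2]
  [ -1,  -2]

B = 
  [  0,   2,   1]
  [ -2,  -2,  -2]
AB = 
  [  6,   4,   5]
  [ -4,  -6,  -5]
  [  4,   2,   3]

A is 3×2 and B is 2×3, so AB is 3×3. Each entry is (row of A)·(column of B):
AB[1,1] = (-1)(0) + (-3)(-2) = 6
AB[1,2] = (-1)(2) + (-3)(-2) = 4
AB[1,3] = (-1)(1) + (-3)(-2) = 5
AB[2,1] = (-1)(0) + (2)(-2) = -4
AB[2,2] = (-1)(2) + (2)(-2) = -6
AB[2,3] = (-1)(1) + (2)(-2) = -5
AB[3,1] = (-1)(0) + (-2)(-2) = 4
AB[3,2] = (-1)(2) + (-2)(-2) = 2
AB[3,3] = (-1)(1) + (-2)(-2) = 3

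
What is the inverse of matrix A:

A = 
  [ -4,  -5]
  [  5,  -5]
det(A) = (-4)(-5) - (-5)(5) = 45
For a 2×2 matrix, A⁻¹ = (1/det(A)) · [[d, -b], [-c, a]]
    = (1/45) · [[-5, 5], [-5, -4]]

A⁻¹ = 
  [ -1/9,   1/9]
  [ -1/9, -4/45]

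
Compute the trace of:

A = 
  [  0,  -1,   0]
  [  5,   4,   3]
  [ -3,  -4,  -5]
-1

tr(A) = 0 + 4 + -5 = -1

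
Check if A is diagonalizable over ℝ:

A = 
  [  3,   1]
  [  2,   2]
Yes

tr(A) = 5, det(A) = 4
Characteristic polynomial: λ² - tr(A)λ + det(A) = λ² - 5λ + 4
λ² - 5λ + 4 = (λ - 1)(λ - 4)
Eigenvalues: 4, 1
λ=1: alg. mult. = 1, geom. mult. = 2 - rank(A - (1)I) = 2 - 1 = 1
λ=4: alg. mult. = 1, geom. mult. = 2 - rank(A - (4)I) = 2 - 1 = 1
Sum of geometric multiplicities equals n, so A has n independent eigenvectors.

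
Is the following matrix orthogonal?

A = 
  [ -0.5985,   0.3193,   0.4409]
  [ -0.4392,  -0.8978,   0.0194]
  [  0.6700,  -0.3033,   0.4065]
No

AᵀA = 
  [  1,   0,   0]
  [  0,   1,   0.0001]
  [  0,   0.0001,   0.3600]
≠ I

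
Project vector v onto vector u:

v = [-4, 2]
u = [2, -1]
proj_u(v) = [-4, 2]

v·u = (-4)(2) + (2)(-1) = -10
u·u = (2)² + (-1)² = 5
proj_u(v) = (v·u / u·u) × u = (-10/5) × u = (-2) × u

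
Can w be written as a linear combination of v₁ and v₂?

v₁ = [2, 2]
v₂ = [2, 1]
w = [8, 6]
Yes

Form the augmented matrix and row-reduce:
[v₁|v₂|w] = 
  [  2,   2,   8]
  [  2,   1,   6]
R2 → R2 - (1)·R1
REF = 
  [  2,   2,   8]
  [  0,  -1,  -2]

No row of the form [0 0 | nonzero], so the system is consistent. Back-substitution gives c₁ = 2, c₂ = 2: w = (2)·v₁ + (2)·v₂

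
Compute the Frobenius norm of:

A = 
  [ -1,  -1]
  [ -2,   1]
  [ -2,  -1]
||A||_F = 3.464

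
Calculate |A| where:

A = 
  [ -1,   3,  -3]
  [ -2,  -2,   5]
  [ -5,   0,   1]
Cofactor expansion along row 1:
det(A) = (-1)·((-2)(1) - (5)(0)) - (3)·((-2)(1) - (5)(-5)) + (-3)·((-2)(0) - (-2)(-5))
  = (-1)(-2) - (3)(23) + (-3)(-10)
  = -37

det(A) = -37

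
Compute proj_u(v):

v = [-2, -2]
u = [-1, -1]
v·u = (-2)(-1) + (-2)(-1) = 4
u·u = (-1)² + (-1)² = 2
proj_u(v) = (v·u / u·u) × u = (4/2) × u = (2) × u

proj_u(v) = [-2, -2]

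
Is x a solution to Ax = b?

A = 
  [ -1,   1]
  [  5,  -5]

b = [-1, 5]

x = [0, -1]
Yes

Ax = [-1, 5] = b ✓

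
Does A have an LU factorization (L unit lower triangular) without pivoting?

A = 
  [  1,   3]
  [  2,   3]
Yes.
A[1,1] = 1 ≠ 0, so Gaussian elimination proceeds without a row swap: multiplier ℓ₂₁ = (2)/(1) = 2, and U[2,2] = 3 - (2)(3) = -3.
L = 
  [  1,   0]
  [  2,   1]
U = 
  [  1,   3]
  [  0,  -3]
Check row 2 of LU: [(2)(1), (2)(3) + (-3)] = [2, 3] = row 2 of A ✓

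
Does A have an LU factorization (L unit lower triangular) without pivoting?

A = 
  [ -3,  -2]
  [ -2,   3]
Yes.
A[1,1] = -3 ≠ 0, so Gaussian elimination proceeds without a row swap: multiplier ℓ₂₁ = (-2)/(-3) = 2/3, and U[2,2] = 3 - (2/3)(-2) = 13/3.
L = 
  [  1,   0]
  [2/3,   1]
U = 
  [  -3,   -2]
  [   0, 13/3]
Check row 2 of LU: [(2/3)(-3), (2/3)(-2) + (13/3)] = [-2, 3] = row 2 of A ✓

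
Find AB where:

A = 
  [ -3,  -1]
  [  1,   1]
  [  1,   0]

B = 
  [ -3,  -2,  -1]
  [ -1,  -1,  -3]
A is 3×2 and B is 2×3, so AB is 3×3. Each entry is (row of A)·(column of B):
AB[1,1] = (-3)(-3) + (-1)(-1) = 10
AB[1,2] = (-3)(-2) + (-1)(-1) = 7
AB[1,3] = (-3)(-1) + (-1)(-3) = 6
AB[2,1] = (1)(-3) + (1)(-1) = -4
AB[2,2] = (1)(-2) + (1)(-1) = -3
AB[2,3] = (1)(-1) + (1)(-3) = -4
AB[3,1] = (1)(-3) + (0)(-1) = -3
AB[3,2] = (1)(-2) + (0)(-1) = -2
AB[3,3] = (1)(-1) + (0)(-3) = -1

AB = 
  [ 10,   7,   6]
  [ -4,  -3,  -4]
  [ -3,  -2,  -1]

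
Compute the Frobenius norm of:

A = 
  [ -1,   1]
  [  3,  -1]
||A||_F = 3.464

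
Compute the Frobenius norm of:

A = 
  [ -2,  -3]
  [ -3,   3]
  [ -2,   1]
||A||_F = 6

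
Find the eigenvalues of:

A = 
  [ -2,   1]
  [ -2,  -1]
tr(A) = -3, det(A) = 4
Characteristic polynomial: λ² - tr(A)λ + det(A) = λ² + 3λ + 4
λ² + 3λ + 4 = 0  ⇒  λ = (-3 ± √((3)² - 4·(4)))/2 = (-3 ± √(-7))/2
  = (-3 + i√7)/2,  (-3 - i√7)/2

λ = (-3 + i√7)/2, (-3 - i√7)/2  (≈ -1.5 + 1.323i, -1.5 - 1.323i)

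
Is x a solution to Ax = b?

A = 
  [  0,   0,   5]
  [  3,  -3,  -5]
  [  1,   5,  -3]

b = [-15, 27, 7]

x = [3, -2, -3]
No

Ax = [-15, 30, 2] ≠ b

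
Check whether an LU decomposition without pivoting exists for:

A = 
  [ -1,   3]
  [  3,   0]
Yes.
A[1,1] = -1 ≠ 0, so Gaussian elimination proceeds without a row swap: multiplier ℓ₂₁ = (3)/(-1) = -3, and U[2,2] = 0 - (-3)(3) = 9.
L = 
  [  1,   0]
  [ -3,   1]
U = 
  [ -1,   3]
  [  0,   9]
Check row 2 of LU: [(-3)(-1), (-3)(3) + 9] = [3, 0] = row 2 of A ✓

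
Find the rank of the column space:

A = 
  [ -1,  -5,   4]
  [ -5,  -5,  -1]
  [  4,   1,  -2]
Row reduce:
R2 → R2 - (5)·R1
R3 → R3 + (4)·R1
R3 → R3 + (19/20)·R2
REF = 
  [     -1,      -5,       4]
  [      0,      20,     -21]
  [      0,       0, -119/20]
Pivot columns: 1, 2, 3 → 3 pivots.
dim(Col(A)) = number of pivot columns = 3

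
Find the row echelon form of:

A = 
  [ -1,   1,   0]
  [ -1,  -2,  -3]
Row operations:
R2 → R2 - (1)·R1

Resulting echelon form:
REF = 
  [ -1,   1,   0]
  [  0,  -3,  -3]

Rank = 2 (number of non-zero pivot rows).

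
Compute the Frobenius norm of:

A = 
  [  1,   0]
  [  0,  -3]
||A||_F = 3.162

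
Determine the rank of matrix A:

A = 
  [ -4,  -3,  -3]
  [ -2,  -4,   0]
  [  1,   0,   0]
Row reduce:
R2 → R2 - (1/2)·R1
R3 → R3 + (1/4)·R1
R3 → R3 - (3/10)·R2
REF = 
  [  -4,   -3,   -3]
  [   0, -5/2,  3/2]
  [   0,    0, -6/5]
Pivot columns: 1, 2, 3 → 3 pivots.

rank(A) = 3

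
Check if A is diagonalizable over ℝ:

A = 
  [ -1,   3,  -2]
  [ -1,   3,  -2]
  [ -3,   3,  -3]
Yes

Characteristic polynomial: det(λI - A) = λ³ + λ² - 6λ
The constant term is 0, so λ = 0 is a root: p(λ) = λ(λ² + λ - 6)
λ² + λ - 6 = (λ + 3)(λ - 2)
Eigenvalues: 0, 2, -3
λ=-3: alg. mult. = 1, geom. mult. = 3 - rank(A - (-3)I) = 3 - 2 = 1
λ=0: alg. mult. = 1, geom. mult. = 3 - rank(A - (0)I) = 3 - 2 = 1
λ=2: alg. mult. = 1, geom. mult. = 3 - rank(A - (2)I) = 3 - 2 = 1
Sum of geometric multiplicities equals n, so A has n independent eigenvectors.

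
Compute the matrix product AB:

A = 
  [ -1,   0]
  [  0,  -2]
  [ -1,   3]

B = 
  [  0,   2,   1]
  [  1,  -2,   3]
AB = 
  [  0,  -2,  -1]
  [ -2,   4,  -6]
  [  3,  -8,   8]

A is 3×2 and B is 2×3, so AB is 3×3. Each entry is (row of A)·(column of B):
AB[1,1] = (-1)(0) + (0)(1) = 0
AB[1,2] = (-1)(2) + (0)(-2) = -2
AB[1,3] = (-1)(1) + (0)(3) = -1
AB[2,1] = (0)(0) + (-2)(1) = -2
AB[2,2] = (0)(2) + (-2)(-2) = 4
AB[2,3] = (0)(1) + (-2)(3) = -6
AB[3,1] = (-1)(0) + (3)(1) = 3
AB[3,2] = (-1)(2) + (3)(-2) = -8
AB[3,3] = (-1)(1) + (3)(3) = 8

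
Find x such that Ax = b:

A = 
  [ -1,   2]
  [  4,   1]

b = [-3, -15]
Row reduce the augmented matrix [A|b]:
R2 → R2 + (4)·R1
REF = 
  [ -1,   2,  -3]
  [  0,   9, -27]

Back-substitution:
x₂ = (-27) / 9 = -3
x₁ = (-3 - (2)(-3)) / (-1) = -3

x = [-3, -3]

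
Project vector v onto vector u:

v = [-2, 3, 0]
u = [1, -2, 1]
proj_u(v) = [-4/3, 8/3, -4/3]

v·u = (-2)(1) + (3)(-2) + (0)(1) = -8
u·u = (1)² + (-2)² + (1)² = 6
proj_u(v) = (v·u / u·u) × u = (-8/6) × u = (-4/3) × u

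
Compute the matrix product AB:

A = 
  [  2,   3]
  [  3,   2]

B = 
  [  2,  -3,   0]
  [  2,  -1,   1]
A is 2×2 and B is 2×3, so AB is 2×3. Each entry is (row of A)·(column of B):
AB[1,1] = (2)(2) + (3)(2) = 10
AB[1,2] = (2)(-3) + (3)(-1) = -9
AB[1,3] = (2)(0) + (3)(1) = 3
AB[2,1] = (3)(2) + (2)(2) = 10
AB[2,2] = (3)(-3) + (2)(-1) = -11
AB[2,3] = (3)(0) + (2)(1) = 2

AB = 
  [ 10,  -9,   3]
  [ 10, -11,   2]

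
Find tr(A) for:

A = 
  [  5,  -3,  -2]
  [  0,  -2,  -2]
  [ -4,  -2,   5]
8

tr(A) = 5 + -2 + 5 = 8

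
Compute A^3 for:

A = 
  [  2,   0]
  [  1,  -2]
A² = A·A:
A²[1,1] = (2)(2) + (0)(1) = 4
A²[1,2] = (2)(0) + (0)(-2) = 0
A²[2,1] = (1)(2) + (-2)(1) = 0
A²[2,2] = (1)(0) + (-2)(-2) = 4
A² = 
  [  4,   0]
  [  0,   4]

A^3 = A^2·A:
A^3[1,1] = (4)(2) + (0)(1) = 8
A^3[1,2] = (4)(0) + (0)(-2) = 0
A^3[2,1] = (0)(2) + (4)(1) = 4
A^3[2,2] = (0)(0) + (4)(-2) = -8
A^3 = 
  [  8,   0]
  [  4,  -8]

Therefore
A^3 = 
  [  8,   0]
  [  4,  -8]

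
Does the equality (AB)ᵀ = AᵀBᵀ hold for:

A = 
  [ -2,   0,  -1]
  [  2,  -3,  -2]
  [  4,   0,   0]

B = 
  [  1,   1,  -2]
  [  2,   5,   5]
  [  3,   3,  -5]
No

(AB)ᵀ = 
  [ -5, -10,   4]
  [ -5, -19,   4]
  [  9,  -9,  -8]

AᵀBᵀ = 
  [ -8,  26, -20]
  [ -3, -15,  -9]
  [ -3, -12,  -9]

The two matrices differ, so (AB)ᵀ ≠ AᵀBᵀ in general. The correct identity is (AB)ᵀ = BᵀAᵀ.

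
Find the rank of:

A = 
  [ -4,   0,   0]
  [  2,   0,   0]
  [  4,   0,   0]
rank(A) = 1

Row reduce:
R2 → R2 + (1/2)·R1
R3 → R3 + (1)·R1
REF = 
  [ -4,   0,   0]
  [  0,   0,   0]
  [  0,   0,   0]
Pivot columns: 1 → 1 pivot.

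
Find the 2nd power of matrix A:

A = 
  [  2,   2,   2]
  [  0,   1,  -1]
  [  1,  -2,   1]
A² = A·A:
A²[1,1] = (2)(2) + (2)(0) + (2)(1) = 6
A²[1,2] = (2)(2) + (2)(1) + (2)(-2) = 2
A²[1,3] = (2)(2) + (2)(-1) + (2)(1) = 4
A²[2,1] = (0)(2) + (1)(0) + (-1)(1) = -1
A²[2,2] = (0)(2) + (1)(1) + (-1)(-2) = 3
A²[2,3] = (0)(2) + (1)(-1) + (-1)(1) = -2
A²[3,1] = (1)(2) + (-2)(0) + (1)(1) = 3
A²[3,2] = (1)(2) + (-2)(1) + (1)(-2) = -2
A²[3,3] = (1)(2) + (-2)(-1) + (1)(1) = 5
A² = 
  [  6,   2,   4]
  [ -1,   3,  -2]
  [  3,  -2,   5]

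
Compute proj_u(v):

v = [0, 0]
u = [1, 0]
v·u = (0)(1) + (0)(0) = 0
u·u = (1)² + (0)² = 1
proj_u(v) = (v·u / u·u) × u = (0/1) × u = (0) × u

proj_u(v) = [0, 0]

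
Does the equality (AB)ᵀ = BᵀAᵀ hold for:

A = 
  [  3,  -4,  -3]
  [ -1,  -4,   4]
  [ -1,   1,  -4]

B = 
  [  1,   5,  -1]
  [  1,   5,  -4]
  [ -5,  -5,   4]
Yes

(AB)ᵀ = 
  [ 14, -25,  20]
  [ 10, -45,  20]
  [  1,  33, -19]

BᵀAᵀ = 
  [ 14, -25,  20]
  [ 10, -45,  20]
  [  1,  33, -19]

Both sides are equal — this is the standard identity (AB)ᵀ = BᵀAᵀ, which holds for all A, B.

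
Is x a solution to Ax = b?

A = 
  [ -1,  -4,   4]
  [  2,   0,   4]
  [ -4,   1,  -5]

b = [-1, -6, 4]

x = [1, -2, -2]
Yes

Ax = [-1, -6, 4] = b ✓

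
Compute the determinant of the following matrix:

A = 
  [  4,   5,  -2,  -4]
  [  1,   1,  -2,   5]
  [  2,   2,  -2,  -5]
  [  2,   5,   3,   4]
33

Cofactor expansion along row 1: det(A) = a₁₁M₁₁ - a₁₂M₁₂ + a₁₃M₁₃ - a₁₄M₁₄

M₁₁ = det[[1, -2, 5]; [2, -2, -5]; [5, 3, 4]]
  = (1)·((-2)(4) - (-5)(3)) - (-2)·((2)(4) - (-5)(5)) + (5)·((2)(3) - (-2)(5))
  = (1)(7) - (-2)(33) + (5)(16)
  = 153
M₁₂ = det[[1, -2, 5]; [2, -2, -5]; [2, 3, 4]]
  = (1)·((-2)(4) - (-5)(3)) - (-2)·((2)(4) - (-5)(2)) + (5)·((2)(3) - (-2)(2))
  = (1)(7) - (-2)(18) + (5)(10)
  = 93
M₁₃ = det[[1, 1, 5]; [2, 2, -5]; [2, 5, 4]]
  = (1)·((2)(4) - (-5)(5)) - (1)·((2)(4) - (-5)(2)) + (5)·((2)(5) - (2)(2))
  = (1)(33) - (1)(18) + (5)(6)
  = 45
M₁₄ = det[[1, 1, -2]; [2, 2, -2]; [2, 5, 3]]
  = (1)·((2)(3) - (-2)(5)) - (1)·((2)(3) - (-2)(2)) + (-2)·((2)(5) - (2)(2))
  = (1)(16) - (1)(10) + (-2)(6)
  = -6

det(A) = (4)(153) - (5)(93) + (-2)(45) - (-4)(-6) = 33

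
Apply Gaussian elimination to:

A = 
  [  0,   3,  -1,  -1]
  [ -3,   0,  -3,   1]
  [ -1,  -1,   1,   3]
Row operations:
Swap R1 ↔ R2
R3 → R3 - (1/3)·R1
R3 → R3 + (1/3)·R2

Resulting echelon form:
REF = 
  [ -3,   0,  -3,   1]
  [  0,   3,  -1,  -1]
  [  0,   0, 5/3, 7/3]

Rank = 3 (number of non-zero pivot rows).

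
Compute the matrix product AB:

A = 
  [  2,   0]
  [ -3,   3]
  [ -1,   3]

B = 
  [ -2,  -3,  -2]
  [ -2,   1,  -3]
AB = 
  [ -4,  -6,  -4]
  [  0,  12,  -3]
  [ -4,   6,  -7]

A is 3×2 and B is 2×3, so AB is 3×3. Each entry is (row of A)·(column of B):
AB[1,1] = (2)(-2) + (0)(-2) = -4
AB[1,2] = (2)(-3) + (0)(1) = -6
AB[1,3] = (2)(-2) + (0)(-3) = -4
AB[2,1] = (-3)(-2) + (3)(-2) = 0
AB[2,2] = (-3)(-3) + (3)(1) = 12
AB[2,3] = (-3)(-2) + (3)(-3) = -3
AB[3,1] = (-1)(-2) + (3)(-2) = -4
AB[3,2] = (-1)(-3) + (3)(1) = 6
AB[3,3] = (-1)(-2) + (3)(-3) = -7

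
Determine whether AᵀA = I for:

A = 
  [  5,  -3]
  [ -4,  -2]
No

AᵀA = 
  [ 41,  -7]
  [ -7,  13]
≠ I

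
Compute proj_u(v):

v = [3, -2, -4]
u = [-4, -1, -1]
v·u = (3)(-4) + (-2)(-1) + (-4)(-1) = -6
u·u = (-4)² + (-1)² + (-1)² = 18
proj_u(v) = (v·u / u·u) × u = (-6/18) × u = (-1/3) × u

proj_u(v) = [4/3, 1/3, 1/3]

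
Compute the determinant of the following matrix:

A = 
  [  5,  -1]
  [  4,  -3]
-11

For a 2×2 matrix, det = ad - bc = (5)(-3) - (-1)(4) = -11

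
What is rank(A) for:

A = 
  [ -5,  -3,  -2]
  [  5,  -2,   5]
Row reduce:
R2 → R2 + (1)·R1
REF = 
  [ -5,  -3,  -2]
  [  0,  -5,   3]
Pivot columns: 1, 2 → 2 pivots.

rank(A) = 2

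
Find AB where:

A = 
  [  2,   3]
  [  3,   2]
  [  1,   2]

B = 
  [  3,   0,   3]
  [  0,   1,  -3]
AB = 
  [  6,   3,  -3]
  [  9,   2,   3]
  [  3,   2,  -3]

A is 3×2 and B is 2×3, so AB is 3×3. Each entry is (row of A)·(column of B):
AB[1,1] = (2)(3) + (3)(0) = 6
AB[1,2] = (2)(0) + (3)(1) = 3
AB[1,3] = (2)(3) + (3)(-3) = -3
AB[2,1] = (3)(3) + (2)(0) = 9
AB[2,2] = (3)(0) + (2)(1) = 2
AB[2,3] = (3)(3) + (2)(-3) = 3
AB[3,1] = (1)(3) + (2)(0) = 3
AB[3,2] = (1)(0) + (2)(1) = 2
AB[3,3] = (1)(3) + (2)(-3) = -3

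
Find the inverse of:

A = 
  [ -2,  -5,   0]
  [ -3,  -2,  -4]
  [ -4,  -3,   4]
det(A) = (-2)·((-2)(4) - (-4)(-3)) - (-5)·((-3)(4) - (-4)(-4)) + (0)·((-3)(-3) - (-2)(-4))
  = (-2)(-20) - (-5)(-28) + (0)(1)
  = -100
det(A) = -100 ≠ 0, so A is invertible.

Cofactors Cᵢⱼ = (-1)ⁱ⁺ʲ·Mᵢⱼ:
C = 
  [-20,  28,   1]
  [ 20,  -8,  14]
  [ 20,  -8, -11]

adj(A) = Cᵀ:
adj(A) = 
  [-20,  20,  20]
  [ 28,  -8,  -8]
  [  1,  14, -11]

A⁻¹ = (-1/100) · adj(A):
A⁻¹ = 
  [   1/5,   -1/5,   -1/5]
  [ -7/25,   2/25,   2/25]
  [-1/100,  -7/50, 11/100]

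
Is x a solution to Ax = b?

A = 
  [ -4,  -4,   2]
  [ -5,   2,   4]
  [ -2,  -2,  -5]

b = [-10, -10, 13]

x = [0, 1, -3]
Yes

Ax = [-10, -10, 13] = b ✓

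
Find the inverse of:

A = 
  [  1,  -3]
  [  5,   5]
det(A) = (1)(5) - (-3)(5) = 20
For a 2×2 matrix, A⁻¹ = (1/det(A)) · [[d, -b], [-c, a]]
    = (1/20) · [[5, 3], [-5, 1]]

A⁻¹ = 
  [ 1/4, 3/20]
  [-1/4, 1/20]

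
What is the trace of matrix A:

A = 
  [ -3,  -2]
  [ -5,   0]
-3

tr(A) = -3 + 0 = -3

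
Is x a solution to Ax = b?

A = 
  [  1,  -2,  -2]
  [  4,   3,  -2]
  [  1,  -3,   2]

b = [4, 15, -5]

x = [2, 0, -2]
No

Ax = [6, 12, -2] ≠ b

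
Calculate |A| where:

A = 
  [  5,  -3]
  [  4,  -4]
-8

For a 2×2 matrix, det = ad - bc = (5)(-4) - (-3)(4) = -8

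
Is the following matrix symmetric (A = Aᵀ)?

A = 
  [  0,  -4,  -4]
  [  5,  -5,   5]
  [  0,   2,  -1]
No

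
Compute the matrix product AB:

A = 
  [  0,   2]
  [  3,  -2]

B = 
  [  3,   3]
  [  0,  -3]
AB = 
  [  0,  -6]
  [  9,  15]

A is 2×2 and B is 2×2, so AB is 2×2. Each entry is (row of A)·(column of B):
AB[1,1] = (0)(3) + (2)(0) = 0
AB[1,2] = (0)(3) + (2)(-3) = -6
AB[2,1] = (3)(3) + (-2)(0) = 9
AB[2,2] = (3)(3) + (-2)(-3) = 15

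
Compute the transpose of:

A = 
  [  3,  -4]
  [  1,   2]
Aᵀ = 
  [  3,   1]
  [ -4,   2]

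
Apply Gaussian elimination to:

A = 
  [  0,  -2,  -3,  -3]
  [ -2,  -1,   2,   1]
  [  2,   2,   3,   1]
Row operations:
Swap R1 ↔ R2
R3 → R3 + (1)·R1
R3 → R3 + (1/2)·R2

Resulting echelon form:
REF = 
  [ -2,  -1,   2,   1]
  [  0,  -2,  -3,  -3]
  [  0,   0, 7/2, 1/2]

Rank = 3 (number of non-zero pivot rows).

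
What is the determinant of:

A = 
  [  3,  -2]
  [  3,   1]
For a 2×2 matrix, det = ad - bc = (3)(1) - (-2)(3) = 9

det(A) = 9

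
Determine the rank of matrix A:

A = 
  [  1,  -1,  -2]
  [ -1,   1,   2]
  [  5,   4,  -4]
rank(A) = 2

Row reduce:
R2 → R2 + (1)·R1
R3 → R3 - (5)·R1
Swap R2 ↔ R3
REF = 
  [  1,  -1,  -2]
  [  0,   9,   6]
  [  0,   0,   0]
Pivot columns: 1, 2 → 2 pivots.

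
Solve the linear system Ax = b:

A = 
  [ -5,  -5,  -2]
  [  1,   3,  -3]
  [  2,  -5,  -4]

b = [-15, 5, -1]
Row reduce the augmented matrix [A|b]:
R2 → R2 + (1/5)·R1
R3 → R3 + (2/5)·R1
R3 → R3 + (7/2)·R2
REF = 
  [     -5,      -5,      -2,     -15]
  [      0,       2,   -17/5,       2]
  [      0,       0, -167/10,       0]

Back-substitution:
x₃ = 0 / (-167/10) = 0
x₂ = (2 - (-17/5)(0)) / 2 = 1
x₁ = (-15 - (-5)(1) - (-2)(0)) / (-5) = 2

x = [2, 1, 0]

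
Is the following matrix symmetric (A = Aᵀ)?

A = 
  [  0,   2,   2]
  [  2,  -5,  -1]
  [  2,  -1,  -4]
Yes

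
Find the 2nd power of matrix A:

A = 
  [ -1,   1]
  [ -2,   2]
A² = A·A:
A²[1,1] = (-1)(-1) + (1)(-2) = -1
A²[1,2] = (-1)(1) + (1)(2) = 1
A²[2,1] = (-2)(-1) + (2)(-2) = -2
A²[2,2] = (-2)(1) + (2)(2) = 2
A² = 
  [ -1,   1]
  [ -2,   2]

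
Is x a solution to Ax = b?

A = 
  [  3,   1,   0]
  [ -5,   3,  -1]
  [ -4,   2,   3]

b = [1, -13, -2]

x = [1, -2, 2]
Yes

Ax = [1, -13, -2] = b ✓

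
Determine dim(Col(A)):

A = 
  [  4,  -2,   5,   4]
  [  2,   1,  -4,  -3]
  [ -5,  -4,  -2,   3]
Row reduce:
R2 → R2 - (1/2)·R1
R3 → R3 + (5/4)·R1
R3 → R3 + (13/4)·R2
REF = 
  [     4,     -2,      5,      4]
  [     0,      2,  -13/2,     -5]
  [     0,      0, -135/8,  -33/4]
Pivot columns: 1, 2, 3 → 3 pivots.
dim(Col(A)) = number of pivot columns = 3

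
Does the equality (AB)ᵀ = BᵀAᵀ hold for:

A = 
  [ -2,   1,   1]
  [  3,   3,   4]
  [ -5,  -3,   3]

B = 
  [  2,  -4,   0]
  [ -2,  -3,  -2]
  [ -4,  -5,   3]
Yes

(AB)ᵀ = 
  [-10, -16, -16]
  [  0, -41,  14]
  [  1,   6,  15]

BᵀAᵀ = 
  [-10, -16, -16]
  [  0, -41,  14]
  [  1,   6,  15]

Both sides are equal — this is the standard identity (AB)ᵀ = BᵀAᵀ, which holds for all A, B.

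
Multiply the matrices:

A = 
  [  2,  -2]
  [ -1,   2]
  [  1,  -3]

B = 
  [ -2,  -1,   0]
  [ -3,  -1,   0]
A is 3×2 and B is 2×3, so AB is 3×3. Each entry is (row of A)·(column of B):
AB[1,1] = (2)(-2) + (-2)(-3) = 2
AB[1,2] = (2)(-1) + (-2)(-1) = 0
AB[1,3] = (2)(0) + (-2)(0) = 0
AB[2,1] = (-1)(-2) + (2)(-3) = -4
AB[2,2] = (-1)(-1) + (2)(-1) = -1
AB[2,3] = (-1)(0) + (2)(0) = 0
AB[3,1] = (1)(-2) + (-3)(-3) = 7
AB[3,2] = (1)(-1) + (-3)(-1) = 2
AB[3,3] = (1)(0) + (-3)(0) = 0

AB = 
  [  2,   0,   0]
  [ -4,  -1,   0]
  [  7,   2,   0]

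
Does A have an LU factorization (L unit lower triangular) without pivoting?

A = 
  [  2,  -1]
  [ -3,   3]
Yes.
A[1,1] = 2 ≠ 0, so Gaussian elimination proceeds without a row swap: multiplier ℓ₂₁ = (-3)/(2) = -3/2, and U[2,2] = 3 - (-3/2)(-1) = 3/2.
L = 
  [   1,    0]
  [-3/2,    1]
U = 
  [  2,  -1]
  [  0, 3/2]
Check row 2 of LU: [(-3/2)(2), (-3/2)(-1) + (3/2)] = [-3, 3] = row 2 of A ✓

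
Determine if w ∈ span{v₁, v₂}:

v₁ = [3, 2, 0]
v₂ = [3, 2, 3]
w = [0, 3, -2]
No

Form the augmented matrix and row-reduce:
[v₁|v₂|w] = 
  [  3,   3,   0]
  [  2,   2,   3]
  [  0,   3,  -2]
R2 → R2 - (2/3)·R1
Swap R2 ↔ R3
REF = 
  [  3,   3,   0]
  [  0,   3,  -2]
  [  0,   0,   3]

Row 3 reads [0 0 | 3], i.e. 0 = 3, so the system is inconsistent and w ∉ span{v₁, v₂}.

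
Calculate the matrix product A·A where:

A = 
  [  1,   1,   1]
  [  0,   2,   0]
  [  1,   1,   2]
A² = A·A:
A²[1,1] = (1)(1) + (1)(0) + (1)(1) = 2
A²[1,2] = (1)(1) + (1)(2) + (1)(1) = 4
A²[1,3] = (1)(1) + (1)(0) + (1)(2) = 3
A²[2,1] = (0)(1) + (2)(0) + (0)(1) = 0
A²[2,2] = (0)(1) + (2)(2) + (0)(1) = 4
A²[2,3] = (0)(1) + (2)(0) + (0)(2) = 0
A²[3,1] = (1)(1) + (1)(0) + (2)(1) = 3
A²[3,2] = (1)(1) + (1)(2) + (2)(1) = 5
A²[3,3] = (1)(1) + (1)(0) + (2)(2) = 5
A² = 
  [  2,   4,   3]
  [  0,   4,   0]
  [  3,   5,   5]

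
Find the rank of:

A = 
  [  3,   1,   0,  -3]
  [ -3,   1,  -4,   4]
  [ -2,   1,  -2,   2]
Row reduce:
R2 → R2 + (1)·R1
R3 → R3 + (2/3)·R1
R3 → R3 - (5/6)·R2
REF = 
  [   3,    1,    0,   -3]
  [   0,    2,   -4,    1]
  [   0,    0,  4/3, -5/6]
Pivot columns: 1, 2, 3 → 3 pivots.

rank(A) = 3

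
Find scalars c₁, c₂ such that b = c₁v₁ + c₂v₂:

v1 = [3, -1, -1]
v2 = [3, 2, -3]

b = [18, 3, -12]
c1 = 3, c2 = 3

b = 3·v1 + 3·v2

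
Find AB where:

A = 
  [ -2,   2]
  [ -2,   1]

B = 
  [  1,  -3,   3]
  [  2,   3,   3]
AB = 
  [  2,  12,   0]
  [  0,   9,  -3]

A is 2×2 and B is 2×3, so AB is 2×3. Each entry is (row of A)·(column of B):
AB[1,1] = (-2)(1) + (2)(2) = 2
AB[1,2] = (-2)(-3) + (2)(3) = 12
AB[1,3] = (-2)(3) + (2)(3) = 0
AB[2,1] = (-2)(1) + (1)(2) = 0
AB[2,2] = (-2)(-3) + (1)(3) = 9
AB[2,3] = (-2)(3) + (1)(3) = -3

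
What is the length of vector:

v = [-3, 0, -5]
5.831

||v||₂ = √((-3)² + (0)² + (-5)²) = √34 = 5.831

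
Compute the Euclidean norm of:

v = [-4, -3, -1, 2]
5.477

||v||₂ = √((-4)² + (-3)² + (-1)² + (2)²) = √30 = 5.477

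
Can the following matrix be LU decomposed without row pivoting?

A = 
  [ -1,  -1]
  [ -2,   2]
Yes.
A[1,1] = -1 ≠ 0, so Gaussian elimination proceeds without a row swap: multiplier ℓ₂₁ = (-2)/(-1) = 2, and U[2,2] = 2 - (2)(-1) = 4.
L = 
  [  1,   0]
  [  2,   1]
U = 
  [ -1,  -1]
  [  0,   4]
Check row 2 of LU: [(2)(-1), (2)(-1) + 4] = [-2, 2] = row 2 of A ✓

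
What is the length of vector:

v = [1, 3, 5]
5.916

||v||₂ = √((1)² + (3)² + (5)²) = √35 = 5.916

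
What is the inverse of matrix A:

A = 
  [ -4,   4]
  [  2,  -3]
det(A) = (-4)(-3) - (4)(2) = 4
For a 2×2 matrix, A⁻¹ = (1/det(A)) · [[d, -b], [-c, a]]
    = (1/4) · [[-3, -4], [-2, -4]]

A⁻¹ = 
  [-3/4,   -1]
  [-1/2,   -1]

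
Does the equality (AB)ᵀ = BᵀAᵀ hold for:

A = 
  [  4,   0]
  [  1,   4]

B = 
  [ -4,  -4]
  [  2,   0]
Yes

(AB)ᵀ = 
  [-16,   4]
  [-16,  -4]

BᵀAᵀ = 
  [-16,   4]
  [-16,  -4]

Both sides are equal — this is the standard identity (AB)ᵀ = BᵀAᵀ, which holds for all A, B.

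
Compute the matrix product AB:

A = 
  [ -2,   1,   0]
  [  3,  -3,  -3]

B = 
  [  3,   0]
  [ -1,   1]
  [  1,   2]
A is 2×3 and B is 3×2, so AB is 2×2. Each entry is (row of A)·(column of B):
AB[1,1] = (-2)(3) + (1)(-1) + (0)(1) = -7
AB[1,2] = (-2)(0) + (1)(1) + (0)(2) = 1
AB[2,1] = (3)(3) + (-3)(-1) + (-3)(1) = 9
AB[2,2] = (3)(0) + (-3)(1) + (-3)(2) = -9

AB = 
  [ -7,   1]
  [  9,  -9]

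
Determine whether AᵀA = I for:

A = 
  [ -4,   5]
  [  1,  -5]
No

AᵀA = 
  [ 17, -25]
  [-25,  50]
≠ I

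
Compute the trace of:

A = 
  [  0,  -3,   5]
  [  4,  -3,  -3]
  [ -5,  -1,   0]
-3

tr(A) = 0 + -3 + 0 = -3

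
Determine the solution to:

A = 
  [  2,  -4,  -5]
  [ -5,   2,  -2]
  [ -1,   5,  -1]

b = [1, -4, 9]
Row reduce the augmented matrix [A|b]:
R2 → R2 + (5/2)·R1
R3 → R3 + (1/2)·R1
R3 → R3 + (3/8)·R2
REF = 
  [      2,      -4,      -5,       1]
  [      0,      -8,   -29/2,    -3/2]
  [      0,       0, -143/16,  143/16]

Back-substitution:
x₃ = (143/16) / (-143/16) = -1
x₂ = (-3/2 - (-29/2)(-1)) / (-8) = 2
x₁ = (1 - (-4)(2) - (-5)(-1)) / 2 = 2

x = [2, 2, -1]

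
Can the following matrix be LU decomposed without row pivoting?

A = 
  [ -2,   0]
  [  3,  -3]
Yes.
A[1,1] = -2 ≠ 0, so Gaussian elimination proceeds without a row swap: multiplier ℓ₂₁ = (3)/(-2) = -3/2, and U[2,2] = -3 - (-3/2)(0) = -3.
L = 
  [   1,    0]
  [-3/2,    1]
U = 
  [ -2,   0]
  [  0,  -3]
Check row 2 of LU: [(-3/2)(-2), (-3/2)(0) + (-3)] = [3, -3] = row 2 of A ✓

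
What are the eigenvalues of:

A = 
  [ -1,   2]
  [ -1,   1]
tr(A) = 0, det(A) = 1
Characteristic polynomial: λ² - tr(A)λ + det(A) = λ² + 1
λ² + 1 = 0  ⇒  λ = (0 ± √((0)² - 4·(1)))/2 = (0 ± √(-4))/2
  = i,  -i

λ = i, -i  (≈ 0 + 1i, 0 - 1i)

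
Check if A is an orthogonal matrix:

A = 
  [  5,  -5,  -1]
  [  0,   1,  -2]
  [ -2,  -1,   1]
No

AᵀA = 
  [ 29, -23,  -7]
  [-23,  27,   2]
  [ -7,   2,   6]
≠ I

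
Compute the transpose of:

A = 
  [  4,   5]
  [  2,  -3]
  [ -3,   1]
Aᵀ = 
  [  4,   2,  -3]
  [  5,  -3,   1]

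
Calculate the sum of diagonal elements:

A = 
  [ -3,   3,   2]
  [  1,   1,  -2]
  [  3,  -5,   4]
2

tr(A) = -3 + 1 + 4 = 2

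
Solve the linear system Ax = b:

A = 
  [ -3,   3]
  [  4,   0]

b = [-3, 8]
Row reduce the augmented matrix [A|b]:
R2 → R2 + (4/3)·R1
REF = 
  [ -3,   3,  -3]
  [  0,   4,   4]

Back-substitution:
x₂ = 4 / 4 = 1
x₁ = (-3 - (3)(1)) / (-3) = 2

x = [2, 1]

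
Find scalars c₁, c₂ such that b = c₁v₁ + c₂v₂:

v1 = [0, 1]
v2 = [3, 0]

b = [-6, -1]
c1 = -1, c2 = -2

b = -1·v1 + -2·v2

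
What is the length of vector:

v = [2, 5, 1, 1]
5.568

||v||₂ = √((2)² + (5)² + (1)² + (1)²) = √31 = 5.568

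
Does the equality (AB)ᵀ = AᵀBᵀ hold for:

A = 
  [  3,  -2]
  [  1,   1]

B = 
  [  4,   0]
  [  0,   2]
No

(AB)ᵀ = 
  [ 12,   4]
  [ -4,   2]

AᵀBᵀ = 
  [ 12,   2]
  [ -8,   2]

The two matrices differ, so (AB)ᵀ ≠ AᵀBᵀ in general. The correct identity is (AB)ᵀ = BᵀAᵀ.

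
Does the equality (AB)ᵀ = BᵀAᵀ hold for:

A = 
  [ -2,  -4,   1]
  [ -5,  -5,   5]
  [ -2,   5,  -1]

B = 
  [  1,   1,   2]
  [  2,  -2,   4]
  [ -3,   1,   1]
Yes

(AB)ᵀ = 
  [-13, -30,  11]
  [  7,  10, -13]
  [-19, -25,  15]

BᵀAᵀ = 
  [-13, -30,  11]
  [  7,  10, -13]
  [-19, -25,  15]

Both sides are equal — this is the standard identity (AB)ᵀ = BᵀAᵀ, which holds for all A, B.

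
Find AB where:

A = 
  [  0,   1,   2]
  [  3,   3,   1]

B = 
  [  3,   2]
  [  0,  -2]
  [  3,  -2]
A is 2×3 and B is 3×2, so AB is 2×2. Each entry is (row of A)·(column of B):
AB[1,1] = (0)(3) + (1)(0) + (2)(3) = 6
AB[1,2] = (0)(2) + (1)(-2) + (2)(-2) = -6
AB[2,1] = (3)(3) + (3)(0) + (1)(3) = 12
AB[2,2] = (3)(2) + (3)(-2) + (1)(-2) = -2

AB = 
  [  6,  -6]
  [ 12,  -2]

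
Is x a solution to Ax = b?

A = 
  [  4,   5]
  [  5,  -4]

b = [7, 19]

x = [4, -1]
No

Ax = [11, 24] ≠ b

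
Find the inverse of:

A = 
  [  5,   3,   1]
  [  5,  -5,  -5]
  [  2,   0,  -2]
det(A) = (5)·((-5)(-2) - (-5)(0)) - (3)·((5)(-2) - (-5)(2)) + (1)·((5)(0) - (-5)(2))
  = (5)(10) - (3)(0) + (1)(10)
  = 60
det(A) = 60 ≠ 0, so A is invertible.

Cofactors Cᵢⱼ = (-1)ⁱ⁺ʲ·Mᵢⱼ:
C = 
  [ 10,   0,  10]
  [  6, -12,   6]
  [-10,  30, -40]

adj(A) = Cᵀ:
adj(A) = 
  [ 10,   6, -10]
  [  0, -12,  30]
  [ 10,   6, -40]

A⁻¹ = (1/60) · adj(A):
A⁻¹ = 
  [ 1/6, 1/10, -1/6]
  [   0, -1/5,  1/2]
  [ 1/6, 1/10, -2/3]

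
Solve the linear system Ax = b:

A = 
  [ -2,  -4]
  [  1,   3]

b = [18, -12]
x = [-3, -3]

Row reduce the augmented matrix [A|b]:
R2 → R2 + (1/2)·R1
REF = 
  [ -2,  -4,  18]
  [  0,   1,  -3]

Back-substitution:
x₂ = (-3) / 1 = -3
x₁ = (18 - (-4)(-3)) / (-2) = -3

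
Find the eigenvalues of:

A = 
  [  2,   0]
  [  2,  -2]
λ = 2, -2

tr(A) = 0, det(A) = -4
Characteristic polynomial: λ² - tr(A)λ + det(A) = λ² - 4
λ² - 4 = (λ + 2)(λ - 2)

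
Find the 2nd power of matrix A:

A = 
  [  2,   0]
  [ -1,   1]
A² = A·A:
A²[1,1] = (2)(2) + (0)(-1) = 4
A²[1,2] = (2)(0) + (0)(1) = 0
A²[2,1] = (-1)(2) + (1)(-1) = -3
A²[2,2] = (-1)(0) + (1)(1) = 1
A² = 
  [  4,   0]
  [ -3,   1]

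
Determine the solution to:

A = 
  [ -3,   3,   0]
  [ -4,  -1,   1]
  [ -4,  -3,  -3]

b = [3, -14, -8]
Row reduce the augmented matrix [A|b]:
R2 → R2 - (4/3)·R1
R3 → R3 - (4/3)·R1
R3 → R3 - (7/5)·R2
REF = 
  [   -3,     3,     0,     3]
  [    0,    -5,     1,   -18]
  [    0,     0, -22/5,  66/5]

Back-substitution:
x₃ = (66/5) / (-22/5) = -3
x₂ = (-18 - (1)(-3)) / (-5) = 3
x₁ = (3 - (3)(3) - (0)(-3)) / (-3) = 2

x = [2, 3, -3]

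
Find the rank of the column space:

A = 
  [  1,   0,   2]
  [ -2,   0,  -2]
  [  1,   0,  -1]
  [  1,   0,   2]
dim(Col(A)) = 2

Row reduce:
R2 → R2 + (2)·R1
R3 → R3 - (1)·R1
R4 → R4 - (1)·R1
R3 → R3 + (3/2)·R2
REF = 
  [  1,   0,   2]
  [  0,   0,   2]
  [  0,   0,   0]
  [  0,   0,   0]
Pivot columns: 1, 3 → 2 pivots.
dim(Col(A)) = number of pivot columns = 2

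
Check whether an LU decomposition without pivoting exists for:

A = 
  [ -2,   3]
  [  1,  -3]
Yes.
A[1,1] = -2 ≠ 0, so Gaussian elimination proceeds without a row swap: multiplier ℓ₂₁ = (1)/(-2) = -1/2, and U[2,2] = -3 - (-1/2)(3) = -3/2.
L = 
  [   1,    0]
  [-1/2,    1]
U = 
  [  -2,    3]
  [   0, -3/2]
Check row 2 of LU: [(-1/2)(-2), (-1/2)(3) + (-3/2)] = [1, -3] = row 2 of A ✓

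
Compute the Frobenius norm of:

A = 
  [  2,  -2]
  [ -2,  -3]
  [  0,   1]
||A||_F = 4.69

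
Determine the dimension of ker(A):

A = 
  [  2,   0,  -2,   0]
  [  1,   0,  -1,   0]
nullity(A) = 3

Row reduce:
R2 → R2 - (1/2)·R1
REF = 
  [  2,   0,  -2,   0]
  [  0,   0,   0,   0]
Pivot columns: 1 → 1 pivot.
rank(A) = 1, so nullity(A) = 4 - 1 = 3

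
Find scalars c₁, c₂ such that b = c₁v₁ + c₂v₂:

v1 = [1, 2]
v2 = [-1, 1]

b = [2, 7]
c1 = 3, c2 = 1

b = 3·v1 + 1·v2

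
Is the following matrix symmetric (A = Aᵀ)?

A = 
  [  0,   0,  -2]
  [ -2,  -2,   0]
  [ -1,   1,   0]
No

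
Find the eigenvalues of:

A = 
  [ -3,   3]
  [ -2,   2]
tr(A) = -1, det(A) = 0
Characteristic polynomial: λ² - tr(A)λ + det(A) = λ² + λ
λ² + λ = λ(λ + 1)

λ = 0, -1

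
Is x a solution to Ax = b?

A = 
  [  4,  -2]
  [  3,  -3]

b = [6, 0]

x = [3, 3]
Yes

Ax = [6, 0] = b ✓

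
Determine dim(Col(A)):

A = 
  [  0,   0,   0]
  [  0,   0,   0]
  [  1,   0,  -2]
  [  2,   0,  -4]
Row reduce:
Swap R1 ↔ R3
R4 → R4 - (2)·R1
REF = 
  [  1,   0,  -2]
  [  0,   0,   0]
  [  0,   0,   0]
  [  0,   0,   0]
Pivot columns: 1 → 1 pivot.
dim(Col(A)) = number of pivot columns = 1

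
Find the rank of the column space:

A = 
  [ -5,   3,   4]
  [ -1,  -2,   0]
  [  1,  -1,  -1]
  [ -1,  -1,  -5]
Row reduce:
R2 → R2 - (1/5)·R1
R3 → R3 + (1/5)·R1
R4 → R4 - (1/5)·R1
R3 → R3 - (2/13)·R2
R4 → R4 - (8/13)·R2
R4 → R4 - (69)·R3
REF = 
  [   -5,     3,     4]
  [    0, -13/5,  -4/5]
  [    0,     0, -1/13]
  [    0,     0,     0]
Pivot columns: 1, 2, 3 → 3 pivots.
dim(Col(A)) = number of pivot columns = 3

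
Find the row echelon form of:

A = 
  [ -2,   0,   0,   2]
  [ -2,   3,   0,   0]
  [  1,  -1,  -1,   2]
Row operations:
R2 → R2 - (1)·R1
R3 → R3 + (1/2)·R1
R3 → R3 + (1/3)·R2

Resulting echelon form:
REF = 
  [ -2,   0,   0,   2]
  [  0,   3,   0,  -2]
  [  0,   0,  -1, 7/3]

Rank = 3 (number of non-zero pivot rows).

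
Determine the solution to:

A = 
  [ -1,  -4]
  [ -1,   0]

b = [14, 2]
Row reduce the augmented matrix [A|b]:
R2 → R2 - (1)·R1
REF = 
  [ -1,  -4,  14]
  [  0,   4, -12]

Back-substitution:
x₂ = (-12) / 4 = -3
x₁ = (14 - (-4)(-3)) / (-1) = -2

x = [-2, -3]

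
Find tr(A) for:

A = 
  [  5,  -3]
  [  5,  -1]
4

tr(A) = 5 + -1 = 4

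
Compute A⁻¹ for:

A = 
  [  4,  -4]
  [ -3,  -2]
det(A) = (4)(-2) - (-4)(-3) = -20
For a 2×2 matrix, A⁻¹ = (1/det(A)) · [[d, -b], [-c, a]]
    = (-1/20) · [[-2, 4], [3, 4]]

A⁻¹ = 
  [ 1/10,  -1/5]
  [-3/20,  -1/5]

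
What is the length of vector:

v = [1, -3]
3.162

||v||₂ = √((1)² + (-3)²) = √10 = 3.162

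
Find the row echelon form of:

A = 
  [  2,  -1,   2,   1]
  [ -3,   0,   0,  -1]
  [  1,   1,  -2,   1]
Row operations:
R2 → R2 + (3/2)·R1
R3 → R3 - (1/2)·R1
R3 → R3 + (1)·R2

Resulting echelon form:
REF = 
  [   2,   -1,    2,    1]
  [   0, -3/2,    3,  1/2]
  [   0,    0,    0,    1]

Rank = 3 (number of non-zero pivot rows).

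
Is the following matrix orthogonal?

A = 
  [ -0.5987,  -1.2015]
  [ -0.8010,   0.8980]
No

AᵀA = 
  [  1,   0]
  [  0,   2.2500]
≠ I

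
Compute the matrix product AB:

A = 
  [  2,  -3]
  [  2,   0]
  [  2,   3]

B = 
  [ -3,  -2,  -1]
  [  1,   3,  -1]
AB = 
  [ -9, -13,   1]
  [ -6,  -4,  -2]
  [ -3,   5,  -5]

A is 3×2 and B is 2×3, so AB is 3×3. Each entry is (row of A)·(column of B):
AB[1,1] = (2)(-3) + (-3)(1) = -9
AB[1,2] = (2)(-2) + (-3)(3) = -13
AB[1,3] = (2)(-1) + (-3)(-1) = 1
AB[2,1] = (2)(-3) + (0)(1) = -6
AB[2,2] = (2)(-2) + (0)(3) = -4
AB[2,3] = (2)(-1) + (0)(-1) = -2
AB[3,1] = (2)(-3) + (3)(1) = -3
AB[3,2] = (2)(-2) + (3)(3) = 5
AB[3,3] = (2)(-1) + (3)(-1) = -5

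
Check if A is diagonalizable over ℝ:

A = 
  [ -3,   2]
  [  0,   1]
Yes

tr(A) = -2, det(A) = -3
Characteristic polynomial: λ² - tr(A)λ + det(A) = λ² + 2λ - 3
λ² + 2λ - 3 = (λ + 3)(λ - 1)
Eigenvalues: 1, -3
λ=-3: alg. mult. = 1, geom. mult. = 2 - rank(A - (-3)I) = 2 - 1 = 1
λ=1: alg. mult. = 1, geom. mult. = 2 - rank(A - (1)I) = 2 - 1 = 1
Sum of geometric multiplicities equals n, so A has n independent eigenvectors.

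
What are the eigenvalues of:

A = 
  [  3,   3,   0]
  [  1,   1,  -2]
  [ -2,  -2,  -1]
λ = 0, (3 + √41)/2, (3 - √41)/2  (≈ 0, 4.702, -1.702)

Characteristic polynomial: det(λI - A) = λ³ - 3λ² - 8λ
The constant term is 0, so λ = 0 is a root: p(λ) = λ(λ² - 3λ - 8)
λ² - 3λ - 8 = 0  ⇒  λ = (3 ± √((-3)² - 4·(-8)))/2 = (3 ± √(41))/2
  = (3 + √41)/2,  (3 - √41)/2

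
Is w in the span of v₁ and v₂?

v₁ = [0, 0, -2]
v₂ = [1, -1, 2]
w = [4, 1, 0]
No

Form the augmented matrix and row-reduce:
[v₁|v₂|w] = 
  [  0,   1,   4]
  [  0,  -1,   1]
  [ -2,   2,   0]
Swap R1 ↔ R3
R3 → R3 + (1)·R2
REF = 
  [ -2,   2,   0]
  [  0,  -1,   1]
  [  0,   0,   5]

Row 3 reads [0 0 | 5], i.e. 0 = 5, so the system is inconsistent and w ∉ span{v₁, v₂}.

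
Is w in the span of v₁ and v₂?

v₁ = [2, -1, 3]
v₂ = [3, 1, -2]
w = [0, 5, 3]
No

Form the augmented matrix and row-reduce:
[v₁|v₂|w] = 
  [  2,   3,   0]
  [ -1,   1,   5]
  [  3,  -2,   3]
R2 → R2 + (1/2)·R1
R3 → R3 - (3/2)·R1
R3 → R3 + (13/5)·R2
REF = 
  [  2,   3,   0]
  [  0, 5/2,   5]
  [  0,   0,  16]

Row 3 reads [0 0 | 16], i.e. 0 = 16, so the system is inconsistent and w ∉ span{v₁, v₂}.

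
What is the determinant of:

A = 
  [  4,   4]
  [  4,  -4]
For a 2×2 matrix, det = ad - bc = (4)(-4) - (4)(4) = -32

det(A) = -32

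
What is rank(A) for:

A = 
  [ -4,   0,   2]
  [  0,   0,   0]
Row reduce:
(no row operations needed)
REF = 
  [ -4,   0,   2]
  [  0,   0,   0]
Pivot columns: 1 → 1 pivot.

rank(A) = 1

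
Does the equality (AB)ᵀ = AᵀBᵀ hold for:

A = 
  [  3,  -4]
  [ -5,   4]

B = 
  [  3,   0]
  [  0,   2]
No

(AB)ᵀ = 
  [  9, -15]
  [ -8,   8]

AᵀBᵀ = 
  [  9, -10]
  [-12,   8]

The two matrices differ, so (AB)ᵀ ≠ AᵀBᵀ in general. The correct identity is (AB)ᵀ = BᵀAᵀ.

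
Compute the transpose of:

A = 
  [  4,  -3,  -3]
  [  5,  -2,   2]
Aᵀ = 
  [  4,   5]
  [ -3,  -2]
  [ -3,   2]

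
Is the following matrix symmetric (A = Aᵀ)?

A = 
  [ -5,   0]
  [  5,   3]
No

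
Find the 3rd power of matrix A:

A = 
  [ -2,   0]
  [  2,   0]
A² = A·A:
A²[1,1] = (-2)(-2) + (0)(2) = 4
A²[1,2] = (-2)(0) + (0)(0) = 0
A²[2,1] = (2)(-2) + (0)(2) = -4
A²[2,2] = (2)(0) + (0)(0) = 0
A² = 
  [  4,   0]
  [ -4,   0]

A^3 = A^2·A:
A^3[1,1] = (4)(-2) + (0)(2) = -8
A^3[1,2] = (4)(0) + (0)(0) = 0
A^3[2,1] = (-4)(-2) + (0)(2) = 8
A^3[2,2] = (-4)(0) + (0)(0) = 0
A^3 = 
  [ -8,   0]
  [  8,   0]

Therefore
A^3 = 
  [ -8,   0]
  [  8,   0]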